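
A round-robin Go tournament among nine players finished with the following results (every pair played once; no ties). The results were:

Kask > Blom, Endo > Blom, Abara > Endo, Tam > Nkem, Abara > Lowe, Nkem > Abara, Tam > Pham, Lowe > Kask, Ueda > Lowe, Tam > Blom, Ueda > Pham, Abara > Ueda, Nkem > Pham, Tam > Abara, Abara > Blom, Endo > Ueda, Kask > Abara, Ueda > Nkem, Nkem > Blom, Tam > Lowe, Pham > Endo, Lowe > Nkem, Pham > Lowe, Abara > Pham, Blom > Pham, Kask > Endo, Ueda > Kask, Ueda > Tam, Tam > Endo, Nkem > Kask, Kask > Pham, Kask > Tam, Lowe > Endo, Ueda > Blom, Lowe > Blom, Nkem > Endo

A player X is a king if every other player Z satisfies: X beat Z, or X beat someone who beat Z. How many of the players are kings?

Tam reaches everyone (king).
Kask reaches everyone (king).
Lowe reaches everyone (king).
Abara reaches everyone (king).
Blom cannot reach Tam, Kask, Abara, Nkem, Ueda in two steps.
Pham cannot reach Tam, Abara in two steps.
Nkem reaches everyone (king).
Endo cannot reach Abara in two steps.
Ueda reaches everyone (king).
Kings: Tam, Kask, Lowe, Abara, Nkem, Ueda — 6.

6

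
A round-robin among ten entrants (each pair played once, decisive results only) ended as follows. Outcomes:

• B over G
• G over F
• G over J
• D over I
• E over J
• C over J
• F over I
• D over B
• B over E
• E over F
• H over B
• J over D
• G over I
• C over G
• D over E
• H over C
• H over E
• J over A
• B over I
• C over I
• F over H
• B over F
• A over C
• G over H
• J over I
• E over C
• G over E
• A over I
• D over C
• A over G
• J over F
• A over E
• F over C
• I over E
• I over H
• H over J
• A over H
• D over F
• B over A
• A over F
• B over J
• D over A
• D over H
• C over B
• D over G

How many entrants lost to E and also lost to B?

2

E beat: C, F, J.
B beat: A, E, F, G, I, J.
Both beat: F, J — 2.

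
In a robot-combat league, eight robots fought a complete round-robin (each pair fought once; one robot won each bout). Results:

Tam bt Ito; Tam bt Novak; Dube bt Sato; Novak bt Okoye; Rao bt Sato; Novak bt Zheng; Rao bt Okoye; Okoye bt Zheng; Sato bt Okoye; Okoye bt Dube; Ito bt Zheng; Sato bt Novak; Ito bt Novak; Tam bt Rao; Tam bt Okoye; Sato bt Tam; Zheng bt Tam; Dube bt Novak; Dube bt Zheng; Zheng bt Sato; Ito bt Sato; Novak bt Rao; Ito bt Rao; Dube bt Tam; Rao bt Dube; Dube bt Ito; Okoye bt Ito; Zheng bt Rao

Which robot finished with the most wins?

Dube

Win totals: Rao 3, Zheng 3, Sato 3, Okoye 3, Ito 4, Dube 5, Tam 4, Novak 3.
Dube leads with 5 wins (next highest: 4).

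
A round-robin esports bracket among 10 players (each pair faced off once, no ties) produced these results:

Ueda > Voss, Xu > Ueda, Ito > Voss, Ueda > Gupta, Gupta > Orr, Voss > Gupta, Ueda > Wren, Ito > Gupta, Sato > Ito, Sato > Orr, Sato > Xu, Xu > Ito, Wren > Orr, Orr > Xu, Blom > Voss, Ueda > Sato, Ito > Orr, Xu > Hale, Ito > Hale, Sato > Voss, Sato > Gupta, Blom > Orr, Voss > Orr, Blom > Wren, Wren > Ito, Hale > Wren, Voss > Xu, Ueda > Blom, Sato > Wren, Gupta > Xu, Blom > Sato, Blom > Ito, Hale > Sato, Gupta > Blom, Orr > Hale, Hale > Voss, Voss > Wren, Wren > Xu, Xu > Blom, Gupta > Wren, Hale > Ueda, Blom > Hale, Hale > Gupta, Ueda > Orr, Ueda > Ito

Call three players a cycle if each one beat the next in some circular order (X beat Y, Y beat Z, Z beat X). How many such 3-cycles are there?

Win totals: Gupta 4, Voss 4, Wren 3, Hale 5, Ueda 7, Xu 4, Orr 2, Ito 4, Blom 6, Sato 6.
A player with w wins dominates both others in C(w,2) triples; summing gives 6 + 6 + 3 + 10 + 21 + 6 + 1 + 6 + 15 + 15 = 89 transitive triples.
Total triples C(10,3) = 120, so cyclic triples = 120 − 89 = 31.

31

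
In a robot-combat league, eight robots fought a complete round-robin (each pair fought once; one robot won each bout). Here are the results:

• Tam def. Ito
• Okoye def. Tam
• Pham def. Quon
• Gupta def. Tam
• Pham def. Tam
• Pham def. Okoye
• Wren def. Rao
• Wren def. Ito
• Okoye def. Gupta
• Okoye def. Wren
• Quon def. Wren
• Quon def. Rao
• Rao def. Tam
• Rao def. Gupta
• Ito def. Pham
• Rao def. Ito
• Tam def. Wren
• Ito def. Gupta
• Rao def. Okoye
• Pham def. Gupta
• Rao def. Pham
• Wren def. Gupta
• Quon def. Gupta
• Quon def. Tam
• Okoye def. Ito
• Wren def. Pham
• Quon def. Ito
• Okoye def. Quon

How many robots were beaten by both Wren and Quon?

Wren beat: Pham, Gupta, Rao, Ito.
Quon beat: Gupta, Rao, Wren, Tam, Ito.
Both beat: Gupta, Rao, Ito — 3.

3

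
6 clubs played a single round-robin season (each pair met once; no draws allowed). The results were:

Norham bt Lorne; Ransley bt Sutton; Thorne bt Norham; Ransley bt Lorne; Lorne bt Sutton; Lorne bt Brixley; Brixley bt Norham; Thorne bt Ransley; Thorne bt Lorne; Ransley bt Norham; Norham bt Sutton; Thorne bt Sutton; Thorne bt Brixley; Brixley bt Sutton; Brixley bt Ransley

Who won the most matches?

Win totals: Thorne 5, Sutton 0, Lorne 2, Brixley 3, Norham 2, Ransley 3.
Thorne leads with 5 wins (next highest: 3).

Thorne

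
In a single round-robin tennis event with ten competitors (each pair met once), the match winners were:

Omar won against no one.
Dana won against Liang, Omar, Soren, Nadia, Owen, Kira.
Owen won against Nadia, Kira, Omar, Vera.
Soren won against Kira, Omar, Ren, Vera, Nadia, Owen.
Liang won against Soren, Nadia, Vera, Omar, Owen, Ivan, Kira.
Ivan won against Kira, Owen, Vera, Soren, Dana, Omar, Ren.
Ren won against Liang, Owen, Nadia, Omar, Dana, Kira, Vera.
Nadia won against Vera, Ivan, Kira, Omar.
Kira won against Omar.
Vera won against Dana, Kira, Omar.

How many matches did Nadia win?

4

Nadia's results: beat Ivan, Vera, Kira, Omar; lost to Soren, Liang, Owen, Ren, Dana.
That is 4 wins.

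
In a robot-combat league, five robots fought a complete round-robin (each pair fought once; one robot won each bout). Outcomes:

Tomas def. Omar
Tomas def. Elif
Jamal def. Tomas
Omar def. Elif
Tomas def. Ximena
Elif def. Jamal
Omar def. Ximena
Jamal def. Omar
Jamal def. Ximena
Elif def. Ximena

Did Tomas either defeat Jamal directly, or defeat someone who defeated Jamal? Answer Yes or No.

Tomas did not beat Jamal directly.
Tomas beat Elif, Ximena, Omar. Of those, Elif beat Jamal.

Yes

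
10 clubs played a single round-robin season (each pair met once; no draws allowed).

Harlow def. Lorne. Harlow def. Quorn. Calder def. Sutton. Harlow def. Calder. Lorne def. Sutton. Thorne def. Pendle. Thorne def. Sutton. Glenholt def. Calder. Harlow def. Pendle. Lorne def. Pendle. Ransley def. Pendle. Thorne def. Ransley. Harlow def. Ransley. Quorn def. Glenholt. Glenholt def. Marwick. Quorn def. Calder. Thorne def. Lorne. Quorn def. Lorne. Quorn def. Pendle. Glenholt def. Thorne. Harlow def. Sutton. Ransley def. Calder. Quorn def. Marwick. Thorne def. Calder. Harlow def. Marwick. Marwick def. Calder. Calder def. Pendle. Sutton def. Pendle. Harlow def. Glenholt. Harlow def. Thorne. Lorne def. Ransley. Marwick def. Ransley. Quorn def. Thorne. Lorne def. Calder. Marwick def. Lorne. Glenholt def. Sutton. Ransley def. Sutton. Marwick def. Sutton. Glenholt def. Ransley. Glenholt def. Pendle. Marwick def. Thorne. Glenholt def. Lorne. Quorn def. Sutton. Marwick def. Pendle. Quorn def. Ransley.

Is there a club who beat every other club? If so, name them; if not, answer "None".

Harlow

Harlow has 9 wins out of 9 opponents — a perfect record.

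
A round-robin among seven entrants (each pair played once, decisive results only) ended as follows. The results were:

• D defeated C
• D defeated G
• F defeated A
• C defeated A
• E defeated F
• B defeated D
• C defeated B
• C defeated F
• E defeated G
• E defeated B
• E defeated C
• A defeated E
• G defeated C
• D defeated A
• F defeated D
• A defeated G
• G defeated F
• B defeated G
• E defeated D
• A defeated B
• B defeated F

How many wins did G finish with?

G's results: beat C, F; lost to A, B, D, E.
That is 2 wins.

2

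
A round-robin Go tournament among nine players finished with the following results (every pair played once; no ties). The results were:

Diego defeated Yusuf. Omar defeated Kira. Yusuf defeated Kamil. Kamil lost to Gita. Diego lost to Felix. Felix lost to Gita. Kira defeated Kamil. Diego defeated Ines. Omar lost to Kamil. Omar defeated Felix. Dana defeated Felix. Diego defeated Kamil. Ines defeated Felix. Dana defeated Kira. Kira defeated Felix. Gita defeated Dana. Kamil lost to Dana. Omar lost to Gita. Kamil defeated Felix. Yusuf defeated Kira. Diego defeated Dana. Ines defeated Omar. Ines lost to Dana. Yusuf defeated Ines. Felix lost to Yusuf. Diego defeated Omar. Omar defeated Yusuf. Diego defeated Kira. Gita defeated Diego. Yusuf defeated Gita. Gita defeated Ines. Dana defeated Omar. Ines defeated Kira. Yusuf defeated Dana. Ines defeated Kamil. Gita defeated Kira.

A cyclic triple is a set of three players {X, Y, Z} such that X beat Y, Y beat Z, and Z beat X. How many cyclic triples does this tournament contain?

Win totals: Kira 2, Felix 1, Gita 7, Yusuf 6, Omar 3, Diego 6, Kamil 2, Dana 5, Ines 4.
A player with w wins dominates both others in C(w,2) triples; summing gives 1 + 0 + 21 + 15 + 3 + 15 + 1 + 10 + 6 = 72 transitive triples.
Total triples C(9,3) = 84, so cyclic triples = 84 − 72 = 12.

12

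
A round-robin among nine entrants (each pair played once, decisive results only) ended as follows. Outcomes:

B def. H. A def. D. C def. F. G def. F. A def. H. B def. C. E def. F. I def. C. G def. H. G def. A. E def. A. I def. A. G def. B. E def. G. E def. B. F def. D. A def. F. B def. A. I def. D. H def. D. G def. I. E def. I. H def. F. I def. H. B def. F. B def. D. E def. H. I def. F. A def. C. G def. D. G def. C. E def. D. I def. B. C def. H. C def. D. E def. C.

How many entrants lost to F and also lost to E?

1

F beat: D.
E beat: A, B, C, D, F, G, H, I.
Both beat: D — 1.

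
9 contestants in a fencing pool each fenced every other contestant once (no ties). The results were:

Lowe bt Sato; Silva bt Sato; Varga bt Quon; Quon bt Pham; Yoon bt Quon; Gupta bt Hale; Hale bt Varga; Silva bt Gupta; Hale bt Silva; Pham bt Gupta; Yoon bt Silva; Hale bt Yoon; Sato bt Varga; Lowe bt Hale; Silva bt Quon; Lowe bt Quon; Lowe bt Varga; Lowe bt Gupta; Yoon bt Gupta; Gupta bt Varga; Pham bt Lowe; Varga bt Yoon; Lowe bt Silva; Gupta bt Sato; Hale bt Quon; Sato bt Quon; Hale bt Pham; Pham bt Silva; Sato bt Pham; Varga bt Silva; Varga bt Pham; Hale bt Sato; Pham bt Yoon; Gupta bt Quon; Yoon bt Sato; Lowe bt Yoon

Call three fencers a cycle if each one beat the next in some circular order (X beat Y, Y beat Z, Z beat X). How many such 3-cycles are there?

18

Win totals: Varga 4, Gupta 4, Pham 4, Quon 1, Hale 6, Yoon 4, Sato 3, Lowe 7, Silva 3.
A fencer with w wins dominates both others in C(w,2) triples; summing gives 6 + 6 + 6 + 0 + 15 + 6 + 3 + 21 + 3 = 66 transitive triples.
Total triples C(9,3) = 84, so cyclic triples = 84 − 66 = 18.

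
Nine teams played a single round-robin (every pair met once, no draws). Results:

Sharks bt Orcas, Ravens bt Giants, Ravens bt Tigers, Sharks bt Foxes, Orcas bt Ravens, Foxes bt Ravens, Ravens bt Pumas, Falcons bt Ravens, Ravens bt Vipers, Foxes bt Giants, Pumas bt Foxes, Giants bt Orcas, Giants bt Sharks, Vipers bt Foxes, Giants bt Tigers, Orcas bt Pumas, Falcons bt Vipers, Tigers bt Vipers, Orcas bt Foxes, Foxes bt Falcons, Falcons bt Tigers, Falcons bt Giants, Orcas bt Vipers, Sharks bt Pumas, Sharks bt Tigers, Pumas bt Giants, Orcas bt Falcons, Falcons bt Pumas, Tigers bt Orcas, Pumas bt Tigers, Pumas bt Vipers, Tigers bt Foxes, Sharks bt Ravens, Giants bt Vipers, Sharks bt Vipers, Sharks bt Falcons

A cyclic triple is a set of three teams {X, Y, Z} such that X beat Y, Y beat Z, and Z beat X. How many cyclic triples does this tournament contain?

19

Win totals: Vipers 1, Ravens 4, Sharks 7, Giants 4, Orcas 5, Pumas 4, Tigers 3, Falcons 5, Foxes 3.
A team with w wins dominates both others in C(w,2) triples; summing gives 0 + 6 + 21 + 6 + 10 + 6 + 3 + 10 + 3 = 65 transitive triples.
Total triples C(9,3) = 84, so cyclic triples = 84 − 65 = 19.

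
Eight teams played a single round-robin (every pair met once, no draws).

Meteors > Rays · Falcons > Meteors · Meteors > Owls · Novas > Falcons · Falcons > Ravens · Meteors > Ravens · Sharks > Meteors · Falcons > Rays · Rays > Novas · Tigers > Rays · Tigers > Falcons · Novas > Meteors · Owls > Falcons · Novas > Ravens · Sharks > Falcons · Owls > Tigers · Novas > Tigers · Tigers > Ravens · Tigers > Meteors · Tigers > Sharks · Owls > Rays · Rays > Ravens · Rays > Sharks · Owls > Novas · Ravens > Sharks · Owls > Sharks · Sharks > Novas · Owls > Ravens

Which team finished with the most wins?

Owls

Win totals: Sharks 3, Falcons 3, Rays 3, Ravens 1, Meteors 3, Owls 6, Novas 4, Tigers 5.
Owls leads with 6 wins (next highest: 5).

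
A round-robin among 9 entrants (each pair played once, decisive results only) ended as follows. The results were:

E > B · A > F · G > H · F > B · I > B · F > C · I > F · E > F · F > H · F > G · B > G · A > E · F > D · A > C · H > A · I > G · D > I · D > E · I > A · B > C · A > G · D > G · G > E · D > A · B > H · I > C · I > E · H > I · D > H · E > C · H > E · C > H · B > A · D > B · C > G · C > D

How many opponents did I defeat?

I's results: beat A, B, C, E, F, G; lost to D, H.
That is 6 wins.

6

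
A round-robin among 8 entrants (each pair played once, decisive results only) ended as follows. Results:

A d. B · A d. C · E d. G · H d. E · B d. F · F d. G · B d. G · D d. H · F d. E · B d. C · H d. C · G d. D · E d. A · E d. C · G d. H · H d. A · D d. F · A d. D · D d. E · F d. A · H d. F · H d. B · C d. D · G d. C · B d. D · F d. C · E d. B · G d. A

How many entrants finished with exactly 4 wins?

4

Win totals: A 3, B 4, C 1, D 3, E 4, F 4, G 4, H 5.
Exactly 4: B, E, F, G — 4 entrants.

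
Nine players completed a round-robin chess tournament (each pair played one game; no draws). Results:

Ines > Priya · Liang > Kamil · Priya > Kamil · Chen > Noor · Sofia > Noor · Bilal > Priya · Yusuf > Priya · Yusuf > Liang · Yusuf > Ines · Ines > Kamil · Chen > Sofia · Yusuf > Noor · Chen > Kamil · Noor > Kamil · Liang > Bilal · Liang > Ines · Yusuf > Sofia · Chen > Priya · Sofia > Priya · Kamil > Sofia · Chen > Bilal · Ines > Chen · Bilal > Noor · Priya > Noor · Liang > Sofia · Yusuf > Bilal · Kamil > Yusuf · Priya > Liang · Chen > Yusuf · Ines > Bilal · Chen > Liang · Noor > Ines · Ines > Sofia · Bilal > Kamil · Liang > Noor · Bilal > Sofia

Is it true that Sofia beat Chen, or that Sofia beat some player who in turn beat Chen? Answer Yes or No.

No

Sofia did not beat Chen directly.
Sofia beat Noor, Priya, but each of them lost to Chen. No two-step path.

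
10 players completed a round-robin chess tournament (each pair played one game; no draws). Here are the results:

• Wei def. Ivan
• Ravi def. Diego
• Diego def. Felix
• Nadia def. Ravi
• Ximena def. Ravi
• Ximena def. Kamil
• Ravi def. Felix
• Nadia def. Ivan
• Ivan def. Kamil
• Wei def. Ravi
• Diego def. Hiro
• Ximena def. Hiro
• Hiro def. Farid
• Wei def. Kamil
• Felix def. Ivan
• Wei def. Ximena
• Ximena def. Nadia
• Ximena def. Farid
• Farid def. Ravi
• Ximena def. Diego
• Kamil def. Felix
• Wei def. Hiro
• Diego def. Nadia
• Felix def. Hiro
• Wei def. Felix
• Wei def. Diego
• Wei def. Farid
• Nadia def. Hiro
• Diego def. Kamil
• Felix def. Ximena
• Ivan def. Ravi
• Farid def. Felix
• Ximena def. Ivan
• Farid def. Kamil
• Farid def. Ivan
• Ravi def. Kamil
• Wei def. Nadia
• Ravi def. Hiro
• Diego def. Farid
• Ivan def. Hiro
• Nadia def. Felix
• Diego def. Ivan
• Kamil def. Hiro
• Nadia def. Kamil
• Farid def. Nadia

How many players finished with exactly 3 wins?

2

Win totals: Ivan 3, Nadia 5, Wei 9, Felix 3, Ravi 4, Hiro 1, Kamil 2, Farid 5, Diego 6, Ximena 7.
Exactly 3: Ivan, Felix — 2 players.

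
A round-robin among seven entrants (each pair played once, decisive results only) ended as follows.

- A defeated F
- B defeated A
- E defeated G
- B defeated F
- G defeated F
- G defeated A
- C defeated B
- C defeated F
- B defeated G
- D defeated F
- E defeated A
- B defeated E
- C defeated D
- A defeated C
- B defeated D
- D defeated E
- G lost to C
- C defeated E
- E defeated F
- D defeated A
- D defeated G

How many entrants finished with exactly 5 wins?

2

Win totals: A 2, B 5, C 5, D 4, E 3, F 0, G 2.
Exactly 5: B, C — 2 entrants.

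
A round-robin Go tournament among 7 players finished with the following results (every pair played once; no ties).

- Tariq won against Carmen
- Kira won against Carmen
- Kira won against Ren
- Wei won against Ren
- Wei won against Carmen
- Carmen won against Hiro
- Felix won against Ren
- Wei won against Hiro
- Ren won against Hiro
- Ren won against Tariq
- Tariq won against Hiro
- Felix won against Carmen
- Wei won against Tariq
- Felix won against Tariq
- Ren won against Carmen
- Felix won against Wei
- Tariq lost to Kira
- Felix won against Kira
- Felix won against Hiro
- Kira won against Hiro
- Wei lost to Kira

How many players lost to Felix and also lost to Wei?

Felix beat: Ren, Hiro, Wei, Tariq, Kira, Carmen.
Wei beat: Ren, Hiro, Tariq, Carmen.
Both beat: Ren, Hiro, Tariq, Carmen — 4.

4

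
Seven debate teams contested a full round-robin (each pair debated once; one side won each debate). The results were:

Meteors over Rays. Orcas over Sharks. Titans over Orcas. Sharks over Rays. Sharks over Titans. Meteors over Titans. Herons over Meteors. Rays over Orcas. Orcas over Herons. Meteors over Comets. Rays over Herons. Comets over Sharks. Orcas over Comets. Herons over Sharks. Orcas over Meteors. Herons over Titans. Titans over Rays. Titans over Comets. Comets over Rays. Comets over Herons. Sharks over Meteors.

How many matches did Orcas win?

Orcas' results: beat Sharks, Comets, Meteors, Herons; lost to Titans, Rays.
That is 4 wins.

4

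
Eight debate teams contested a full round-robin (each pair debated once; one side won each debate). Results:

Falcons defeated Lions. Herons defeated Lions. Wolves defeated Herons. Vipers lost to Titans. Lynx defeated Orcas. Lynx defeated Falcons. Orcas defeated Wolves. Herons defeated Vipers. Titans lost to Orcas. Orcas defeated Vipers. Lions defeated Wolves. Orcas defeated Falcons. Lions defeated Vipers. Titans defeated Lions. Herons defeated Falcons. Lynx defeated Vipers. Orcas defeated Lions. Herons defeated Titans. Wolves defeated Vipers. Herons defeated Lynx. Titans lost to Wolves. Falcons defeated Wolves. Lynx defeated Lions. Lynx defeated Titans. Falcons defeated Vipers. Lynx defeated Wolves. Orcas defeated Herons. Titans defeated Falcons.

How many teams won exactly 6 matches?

2

Win totals: Orcas 6, Herons 5, Lynx 6, Falcons 3, Titans 3, Lions 2, Vipers 0, Wolves 3.
Exactly 6: Orcas, Lynx — 2 teams.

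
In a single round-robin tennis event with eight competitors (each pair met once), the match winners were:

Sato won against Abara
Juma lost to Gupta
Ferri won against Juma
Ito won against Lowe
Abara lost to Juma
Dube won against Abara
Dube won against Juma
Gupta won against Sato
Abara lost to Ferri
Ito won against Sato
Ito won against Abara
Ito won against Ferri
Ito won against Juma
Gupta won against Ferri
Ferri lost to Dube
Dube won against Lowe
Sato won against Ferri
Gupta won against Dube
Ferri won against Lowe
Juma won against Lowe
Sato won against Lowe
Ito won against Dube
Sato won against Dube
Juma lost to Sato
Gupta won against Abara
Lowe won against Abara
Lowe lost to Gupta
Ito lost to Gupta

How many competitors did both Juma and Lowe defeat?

Juma beat: Lowe, Abara.
Lowe beat: Abara.
Both beat: Abara — 1.

1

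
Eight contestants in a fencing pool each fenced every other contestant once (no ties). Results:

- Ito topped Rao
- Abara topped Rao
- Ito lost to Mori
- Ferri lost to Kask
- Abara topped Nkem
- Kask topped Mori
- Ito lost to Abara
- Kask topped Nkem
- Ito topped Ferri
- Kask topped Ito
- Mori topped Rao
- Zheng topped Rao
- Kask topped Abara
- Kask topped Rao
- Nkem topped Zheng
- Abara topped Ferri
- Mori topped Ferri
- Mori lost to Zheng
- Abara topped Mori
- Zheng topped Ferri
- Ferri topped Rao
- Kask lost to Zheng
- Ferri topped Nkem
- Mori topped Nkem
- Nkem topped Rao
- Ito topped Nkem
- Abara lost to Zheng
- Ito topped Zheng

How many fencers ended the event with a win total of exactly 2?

2

Win totals: Ferri 2, Mori 4, Kask 6, Abara 5, Nkem 2, Zheng 5, Ito 4, Rao 0.
Exactly 2: Ferri, Nkem — 2 fencers.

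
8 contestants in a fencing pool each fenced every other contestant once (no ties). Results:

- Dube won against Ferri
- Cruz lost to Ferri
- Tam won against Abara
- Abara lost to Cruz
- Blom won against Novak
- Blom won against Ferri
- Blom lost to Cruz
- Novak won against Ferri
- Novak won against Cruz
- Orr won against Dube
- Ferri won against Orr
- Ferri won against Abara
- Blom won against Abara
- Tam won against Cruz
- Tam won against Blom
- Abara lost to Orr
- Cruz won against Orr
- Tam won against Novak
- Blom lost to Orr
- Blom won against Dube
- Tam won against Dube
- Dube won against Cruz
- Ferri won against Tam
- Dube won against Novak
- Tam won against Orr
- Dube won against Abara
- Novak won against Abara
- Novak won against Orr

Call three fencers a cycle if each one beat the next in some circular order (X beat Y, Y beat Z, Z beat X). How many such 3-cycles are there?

Win totals: Tam 6, Ferri 4, Blom 4, Orr 3, Dube 4, Abara 0, Novak 4, Cruz 3.
A fencer with w wins dominates both others in C(w,2) triples; summing gives 15 + 6 + 6 + 3 + 6 + 0 + 6 + 3 = 45 transitive triples.
Total triples C(8,3) = 56, so cyclic triples = 56 − 45 = 11.

11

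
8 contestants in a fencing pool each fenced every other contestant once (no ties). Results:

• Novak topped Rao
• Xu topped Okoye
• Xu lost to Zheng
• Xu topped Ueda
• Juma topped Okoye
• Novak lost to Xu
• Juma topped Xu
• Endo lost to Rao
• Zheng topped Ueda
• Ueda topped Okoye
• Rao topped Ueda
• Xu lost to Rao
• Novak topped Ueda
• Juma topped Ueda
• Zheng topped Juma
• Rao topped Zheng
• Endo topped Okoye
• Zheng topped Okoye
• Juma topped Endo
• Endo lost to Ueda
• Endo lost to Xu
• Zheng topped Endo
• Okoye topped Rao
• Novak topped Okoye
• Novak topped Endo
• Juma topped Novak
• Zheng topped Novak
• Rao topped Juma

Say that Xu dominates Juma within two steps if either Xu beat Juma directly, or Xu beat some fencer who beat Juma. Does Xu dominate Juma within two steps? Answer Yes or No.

Xu did not beat Juma directly.
Xu beat Ueda, Okoye, Endo, Novak, but each of them lost to Juma. No two-step path.

No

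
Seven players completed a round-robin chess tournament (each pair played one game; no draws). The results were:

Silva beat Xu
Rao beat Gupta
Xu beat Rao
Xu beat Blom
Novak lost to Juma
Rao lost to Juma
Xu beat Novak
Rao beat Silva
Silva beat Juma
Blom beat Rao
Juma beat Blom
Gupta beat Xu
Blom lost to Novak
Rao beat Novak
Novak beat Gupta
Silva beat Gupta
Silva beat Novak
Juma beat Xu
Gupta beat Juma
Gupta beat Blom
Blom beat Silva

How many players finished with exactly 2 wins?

Win totals: Rao 3, Novak 2, Blom 2, Silva 4, Juma 4, Gupta 3, Xu 3.
Exactly 2: Novak, Blom — 2 players.

2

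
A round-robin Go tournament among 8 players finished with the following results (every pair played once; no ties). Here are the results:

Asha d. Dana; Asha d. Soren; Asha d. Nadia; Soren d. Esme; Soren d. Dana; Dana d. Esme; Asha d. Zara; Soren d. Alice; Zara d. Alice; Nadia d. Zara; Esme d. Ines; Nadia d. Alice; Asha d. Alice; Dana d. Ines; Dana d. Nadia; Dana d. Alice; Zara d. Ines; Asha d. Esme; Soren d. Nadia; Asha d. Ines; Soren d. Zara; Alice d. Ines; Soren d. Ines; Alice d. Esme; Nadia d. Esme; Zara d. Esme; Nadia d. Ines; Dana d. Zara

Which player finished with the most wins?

Win totals: Zara 3, Soren 6, Asha 7, Nadia 4, Alice 2, Ines 0, Esme 1, Dana 5.
Asha leads with 7 wins (next highest: 6).

Asha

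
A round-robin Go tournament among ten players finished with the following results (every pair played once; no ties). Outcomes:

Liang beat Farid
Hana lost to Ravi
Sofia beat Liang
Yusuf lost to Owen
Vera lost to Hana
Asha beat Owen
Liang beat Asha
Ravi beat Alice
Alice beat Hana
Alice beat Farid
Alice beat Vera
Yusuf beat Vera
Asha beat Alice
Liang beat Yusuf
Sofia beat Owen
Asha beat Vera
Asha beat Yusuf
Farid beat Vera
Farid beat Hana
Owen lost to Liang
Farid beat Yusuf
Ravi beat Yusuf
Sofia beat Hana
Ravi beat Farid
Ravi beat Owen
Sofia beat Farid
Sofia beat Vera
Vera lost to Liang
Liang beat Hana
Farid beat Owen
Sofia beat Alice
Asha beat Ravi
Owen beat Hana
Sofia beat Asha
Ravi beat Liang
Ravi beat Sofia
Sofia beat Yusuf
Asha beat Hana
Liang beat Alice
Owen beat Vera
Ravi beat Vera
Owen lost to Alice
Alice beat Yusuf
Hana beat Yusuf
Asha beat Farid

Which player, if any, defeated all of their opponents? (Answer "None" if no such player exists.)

None

Highest win total is Sofia with 8 (out of 9 possible).
Sofia lost to Ravi, so no player went undefeated.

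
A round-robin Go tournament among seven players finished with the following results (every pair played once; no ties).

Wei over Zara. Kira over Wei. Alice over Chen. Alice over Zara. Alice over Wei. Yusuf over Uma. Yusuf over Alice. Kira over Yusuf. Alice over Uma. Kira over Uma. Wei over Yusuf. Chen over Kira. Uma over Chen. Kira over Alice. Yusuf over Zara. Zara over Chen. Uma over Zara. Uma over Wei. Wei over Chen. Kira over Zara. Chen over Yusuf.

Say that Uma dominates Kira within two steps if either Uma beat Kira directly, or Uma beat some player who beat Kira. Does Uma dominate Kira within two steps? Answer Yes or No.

Yes

Uma did not beat Kira directly.
Uma beat Zara, Wei, Chen. Of those, Chen beat Kira.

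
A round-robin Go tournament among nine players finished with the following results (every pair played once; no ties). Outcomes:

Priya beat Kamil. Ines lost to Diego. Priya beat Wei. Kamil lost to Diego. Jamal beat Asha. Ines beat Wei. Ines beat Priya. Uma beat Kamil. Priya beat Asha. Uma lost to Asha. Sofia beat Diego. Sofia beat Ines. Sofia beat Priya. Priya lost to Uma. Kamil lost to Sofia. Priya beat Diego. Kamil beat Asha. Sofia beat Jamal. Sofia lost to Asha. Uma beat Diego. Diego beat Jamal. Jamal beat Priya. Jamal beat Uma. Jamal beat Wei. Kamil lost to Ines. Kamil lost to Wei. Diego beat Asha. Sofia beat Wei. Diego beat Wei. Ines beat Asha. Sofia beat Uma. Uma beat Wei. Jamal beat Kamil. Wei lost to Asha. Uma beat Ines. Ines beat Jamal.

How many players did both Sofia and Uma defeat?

5

Sofia beat: Diego, Ines, Kamil, Priya, Jamal, Wei, Uma.
Uma beat: Diego, Ines, Kamil, Priya, Wei.
Both beat: Diego, Ines, Kamil, Priya, Wei — 5.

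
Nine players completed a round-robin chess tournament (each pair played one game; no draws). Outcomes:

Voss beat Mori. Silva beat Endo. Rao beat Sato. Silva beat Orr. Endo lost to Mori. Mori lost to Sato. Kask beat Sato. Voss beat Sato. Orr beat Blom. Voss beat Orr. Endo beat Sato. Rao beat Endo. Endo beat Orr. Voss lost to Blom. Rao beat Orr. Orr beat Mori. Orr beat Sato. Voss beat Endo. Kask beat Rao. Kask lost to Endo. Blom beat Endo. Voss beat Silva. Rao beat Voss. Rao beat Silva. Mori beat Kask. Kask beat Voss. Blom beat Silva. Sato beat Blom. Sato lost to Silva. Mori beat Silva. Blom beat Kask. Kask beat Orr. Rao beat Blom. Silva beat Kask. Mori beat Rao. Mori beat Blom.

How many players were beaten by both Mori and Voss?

Mori beat: Endo, Kask, Rao, Silva, Blom.
Voss beat: Mori, Endo, Orr, Sato, Silva.
Both beat: Endo, Silva — 2.

2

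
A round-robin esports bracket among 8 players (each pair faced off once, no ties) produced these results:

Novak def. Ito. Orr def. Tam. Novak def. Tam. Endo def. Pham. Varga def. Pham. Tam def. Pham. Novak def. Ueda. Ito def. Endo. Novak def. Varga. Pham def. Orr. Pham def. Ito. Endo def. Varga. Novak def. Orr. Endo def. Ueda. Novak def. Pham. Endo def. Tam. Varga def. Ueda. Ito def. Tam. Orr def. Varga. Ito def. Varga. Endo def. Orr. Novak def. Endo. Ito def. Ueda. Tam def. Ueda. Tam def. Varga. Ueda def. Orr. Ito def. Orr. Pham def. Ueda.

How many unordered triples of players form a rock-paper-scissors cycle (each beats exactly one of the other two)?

7

Win totals: Pham 3, Varga 2, Endo 5, Ueda 1, Ito 5, Orr 2, Tam 3, Novak 7.
A player with w wins dominates both others in C(w,2) triples; summing gives 3 + 1 + 10 + 0 + 10 + 1 + 3 + 21 = 49 transitive triples.
Total triples C(8,3) = 56, so cyclic triples = 56 − 49 = 7.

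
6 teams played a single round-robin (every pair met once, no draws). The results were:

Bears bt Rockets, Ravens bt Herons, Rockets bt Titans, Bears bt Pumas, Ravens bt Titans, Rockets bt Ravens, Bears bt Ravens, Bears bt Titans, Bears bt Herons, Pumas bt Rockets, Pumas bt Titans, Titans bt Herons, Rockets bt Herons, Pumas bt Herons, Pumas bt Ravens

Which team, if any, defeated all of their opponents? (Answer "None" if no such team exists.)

Bears has 5 wins out of 5 opponents — a perfect record.

Bears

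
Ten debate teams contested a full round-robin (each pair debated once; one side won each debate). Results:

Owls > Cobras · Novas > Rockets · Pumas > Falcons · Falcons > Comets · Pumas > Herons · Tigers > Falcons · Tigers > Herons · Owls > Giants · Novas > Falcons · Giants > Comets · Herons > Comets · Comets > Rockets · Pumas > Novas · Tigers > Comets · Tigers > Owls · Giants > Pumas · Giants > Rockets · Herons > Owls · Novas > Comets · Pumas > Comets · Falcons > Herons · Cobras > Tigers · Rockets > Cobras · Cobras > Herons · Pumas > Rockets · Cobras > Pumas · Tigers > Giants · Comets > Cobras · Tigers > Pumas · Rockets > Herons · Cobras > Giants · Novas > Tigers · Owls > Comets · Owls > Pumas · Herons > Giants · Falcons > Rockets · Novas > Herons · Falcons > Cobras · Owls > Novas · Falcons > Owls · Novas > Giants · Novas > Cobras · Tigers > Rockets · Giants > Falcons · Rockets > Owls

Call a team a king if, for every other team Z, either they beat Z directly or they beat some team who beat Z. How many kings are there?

Novas reaches everyone (king).
Pumas reaches everyone (king).
Owls reaches everyone (king).
Falcons reaches everyone (king).
Giants cannot reach Tigers in two steps.
Cobras reaches everyone (king).
Tigers reaches everyone (king).
Herons cannot reach Tigers in two steps.
Comets cannot reach Novas, Falcons in two steps.
Rockets cannot reach Falcons in two steps.
Kings: Novas, Pumas, Owls, Falcons, Cobras, Tigers — 6.

6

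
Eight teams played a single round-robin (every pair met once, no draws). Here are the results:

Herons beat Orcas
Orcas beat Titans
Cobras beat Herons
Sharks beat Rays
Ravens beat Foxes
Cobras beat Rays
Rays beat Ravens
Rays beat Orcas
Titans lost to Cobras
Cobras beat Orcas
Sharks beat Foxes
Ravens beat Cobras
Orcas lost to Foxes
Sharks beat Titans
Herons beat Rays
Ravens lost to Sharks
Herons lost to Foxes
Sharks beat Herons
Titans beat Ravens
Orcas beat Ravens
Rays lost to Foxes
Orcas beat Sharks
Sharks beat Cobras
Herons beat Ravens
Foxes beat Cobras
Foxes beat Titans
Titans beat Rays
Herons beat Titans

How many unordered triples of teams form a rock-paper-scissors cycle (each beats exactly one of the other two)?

13

Win totals: Sharks 6, Ravens 2, Herons 4, Orcas 3, Titans 2, Foxes 5, Cobras 4, Rays 2.
A team with w wins dominates both others in C(w,2) triples; summing gives 15 + 1 + 6 + 3 + 1 + 10 + 6 + 1 = 43 transitive triples.
Total triples C(8,3) = 56, so cyclic triples = 56 − 43 = 13.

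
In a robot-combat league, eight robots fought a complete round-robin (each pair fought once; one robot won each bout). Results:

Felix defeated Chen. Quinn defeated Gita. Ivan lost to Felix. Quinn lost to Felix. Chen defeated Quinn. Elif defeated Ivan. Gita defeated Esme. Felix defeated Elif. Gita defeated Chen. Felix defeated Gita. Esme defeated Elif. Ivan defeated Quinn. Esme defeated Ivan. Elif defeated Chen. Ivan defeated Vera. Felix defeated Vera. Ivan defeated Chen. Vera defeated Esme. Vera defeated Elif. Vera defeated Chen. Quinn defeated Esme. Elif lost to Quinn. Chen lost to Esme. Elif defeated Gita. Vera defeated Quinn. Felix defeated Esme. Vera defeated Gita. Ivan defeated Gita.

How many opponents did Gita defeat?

2

Gita's results: beat Chen, Esme; lost to Vera, Elif, Ivan, Felix, Quinn.
That is 2 wins.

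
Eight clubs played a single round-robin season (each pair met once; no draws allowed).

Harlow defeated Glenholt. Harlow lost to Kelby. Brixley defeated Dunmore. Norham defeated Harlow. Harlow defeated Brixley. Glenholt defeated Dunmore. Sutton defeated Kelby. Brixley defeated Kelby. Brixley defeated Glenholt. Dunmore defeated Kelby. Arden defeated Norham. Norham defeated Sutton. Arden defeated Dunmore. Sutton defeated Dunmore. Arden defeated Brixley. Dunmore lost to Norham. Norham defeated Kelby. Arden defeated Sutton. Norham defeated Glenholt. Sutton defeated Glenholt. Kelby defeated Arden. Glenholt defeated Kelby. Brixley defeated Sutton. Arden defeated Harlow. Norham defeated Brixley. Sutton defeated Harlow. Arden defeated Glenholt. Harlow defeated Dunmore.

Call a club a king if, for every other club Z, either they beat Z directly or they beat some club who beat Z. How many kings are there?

Brixley cannot reach Norham in two steps.
Dunmore cannot reach Brixley, Norham, Glenholt, Sutton in two steps.
Norham reaches everyone (king).
Arden reaches everyone (king).
Harlow cannot reach Norham, Arden in two steps.
Glenholt cannot reach Brixley, Norham, Sutton in two steps.
Sutton cannot reach Norham in two steps.
Kelby reaches everyone (king).
Kings: Norham, Arden, Kelby — 3.

3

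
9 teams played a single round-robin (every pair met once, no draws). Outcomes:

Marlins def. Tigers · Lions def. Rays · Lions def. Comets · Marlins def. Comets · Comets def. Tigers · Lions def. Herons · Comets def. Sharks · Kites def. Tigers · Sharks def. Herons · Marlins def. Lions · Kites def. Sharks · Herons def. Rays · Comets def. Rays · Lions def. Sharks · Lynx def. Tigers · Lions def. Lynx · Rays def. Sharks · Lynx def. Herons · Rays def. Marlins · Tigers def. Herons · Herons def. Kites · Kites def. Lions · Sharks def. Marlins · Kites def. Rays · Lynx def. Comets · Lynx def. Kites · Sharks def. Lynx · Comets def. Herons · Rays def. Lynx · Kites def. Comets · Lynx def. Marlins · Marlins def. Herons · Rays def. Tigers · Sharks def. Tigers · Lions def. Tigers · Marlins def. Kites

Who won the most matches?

Lions

Win totals: Rays 4, Lynx 5, Lions 6, Comets 4, Herons 2, Sharks 4, Marlins 5, Tigers 1, Kites 5.
Lions leads with 6 wins (next highest: 5).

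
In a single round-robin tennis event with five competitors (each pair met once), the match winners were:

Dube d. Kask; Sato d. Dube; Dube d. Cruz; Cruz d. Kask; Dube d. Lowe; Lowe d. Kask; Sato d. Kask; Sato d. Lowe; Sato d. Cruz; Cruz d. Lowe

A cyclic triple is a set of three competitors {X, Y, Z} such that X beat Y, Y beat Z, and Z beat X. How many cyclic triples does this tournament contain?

0

Of the C(5,3) = 10 triples, the cyclic ones are: none.
That is 0.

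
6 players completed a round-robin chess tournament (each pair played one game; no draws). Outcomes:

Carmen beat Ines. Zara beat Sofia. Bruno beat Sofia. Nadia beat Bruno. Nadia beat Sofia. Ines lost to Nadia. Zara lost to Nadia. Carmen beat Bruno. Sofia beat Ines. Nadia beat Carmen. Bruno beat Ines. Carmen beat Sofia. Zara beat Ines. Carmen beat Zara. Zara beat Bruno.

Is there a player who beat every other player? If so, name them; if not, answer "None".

Nadia

Nadia has 5 wins out of 5 opponents — a perfect record.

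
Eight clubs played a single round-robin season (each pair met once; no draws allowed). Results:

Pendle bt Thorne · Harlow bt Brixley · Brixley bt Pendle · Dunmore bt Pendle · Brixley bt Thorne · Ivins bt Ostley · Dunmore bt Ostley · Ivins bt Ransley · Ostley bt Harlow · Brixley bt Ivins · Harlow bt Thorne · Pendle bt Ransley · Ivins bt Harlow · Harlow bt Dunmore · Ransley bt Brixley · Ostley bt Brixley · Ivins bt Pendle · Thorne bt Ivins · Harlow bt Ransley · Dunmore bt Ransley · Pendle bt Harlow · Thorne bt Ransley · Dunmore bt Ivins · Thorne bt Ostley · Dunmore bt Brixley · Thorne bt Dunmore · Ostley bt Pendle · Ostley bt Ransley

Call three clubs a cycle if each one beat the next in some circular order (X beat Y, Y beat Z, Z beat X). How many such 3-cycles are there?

16

Win totals: Thorne 4, Ivins 4, Ransley 1, Pendle 3, Dunmore 5, Harlow 4, Ostley 4, Brixley 3.
A club with w wins dominates both others in C(w,2) triples; summing gives 6 + 6 + 0 + 3 + 10 + 6 + 6 + 3 = 40 transitive triples.
Total triples C(8,3) = 56, so cyclic triples = 56 − 40 = 16.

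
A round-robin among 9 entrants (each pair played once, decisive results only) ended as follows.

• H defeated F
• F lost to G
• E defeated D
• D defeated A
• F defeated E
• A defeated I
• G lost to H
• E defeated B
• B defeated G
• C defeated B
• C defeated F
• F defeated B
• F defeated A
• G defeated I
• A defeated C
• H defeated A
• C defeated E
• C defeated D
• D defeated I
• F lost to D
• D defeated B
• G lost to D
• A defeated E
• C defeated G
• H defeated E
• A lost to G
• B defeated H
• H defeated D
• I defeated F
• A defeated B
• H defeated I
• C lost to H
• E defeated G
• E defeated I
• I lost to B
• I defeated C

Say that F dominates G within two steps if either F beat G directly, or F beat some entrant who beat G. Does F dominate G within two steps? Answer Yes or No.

Yes

F did not beat G directly.
F beat A, B, E. Of those, B beat G.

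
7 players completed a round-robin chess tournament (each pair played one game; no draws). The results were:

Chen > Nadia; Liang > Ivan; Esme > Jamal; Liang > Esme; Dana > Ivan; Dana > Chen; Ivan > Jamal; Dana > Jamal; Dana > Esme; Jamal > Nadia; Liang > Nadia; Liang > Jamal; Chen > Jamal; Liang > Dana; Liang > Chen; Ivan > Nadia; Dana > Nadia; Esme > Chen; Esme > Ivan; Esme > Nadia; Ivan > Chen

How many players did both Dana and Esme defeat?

4

Dana beat: Chen, Jamal, Esme, Nadia, Ivan.
Esme beat: Chen, Jamal, Nadia, Ivan.
Both beat: Chen, Jamal, Nadia, Ivan — 4.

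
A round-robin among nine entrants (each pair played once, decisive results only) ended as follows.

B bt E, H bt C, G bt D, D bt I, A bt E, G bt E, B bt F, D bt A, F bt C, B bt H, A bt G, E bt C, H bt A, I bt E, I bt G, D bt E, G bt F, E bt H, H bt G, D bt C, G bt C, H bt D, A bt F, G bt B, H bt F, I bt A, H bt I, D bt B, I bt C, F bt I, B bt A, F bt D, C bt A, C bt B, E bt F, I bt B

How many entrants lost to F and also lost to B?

F beat: C, D, I.
B beat: A, E, F, H.
No one was beaten by both.

0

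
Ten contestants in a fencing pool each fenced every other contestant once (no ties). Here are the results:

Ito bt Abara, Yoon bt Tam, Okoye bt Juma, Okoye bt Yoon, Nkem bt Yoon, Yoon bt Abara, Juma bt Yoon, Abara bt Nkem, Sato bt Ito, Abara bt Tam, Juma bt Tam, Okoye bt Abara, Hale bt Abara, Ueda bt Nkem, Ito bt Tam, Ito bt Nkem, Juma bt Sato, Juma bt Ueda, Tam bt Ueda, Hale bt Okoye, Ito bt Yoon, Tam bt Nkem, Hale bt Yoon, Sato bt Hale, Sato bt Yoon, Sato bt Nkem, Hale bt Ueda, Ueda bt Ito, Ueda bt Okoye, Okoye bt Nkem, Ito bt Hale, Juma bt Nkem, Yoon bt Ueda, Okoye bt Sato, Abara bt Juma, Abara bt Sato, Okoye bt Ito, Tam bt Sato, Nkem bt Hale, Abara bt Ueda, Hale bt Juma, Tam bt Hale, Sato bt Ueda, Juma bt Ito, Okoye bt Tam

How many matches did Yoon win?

3

Yoon's results: beat Tam, Ueda, Abara; lost to Sato, Okoye, Ito, Nkem, Juma, Hale.
That is 3 wins.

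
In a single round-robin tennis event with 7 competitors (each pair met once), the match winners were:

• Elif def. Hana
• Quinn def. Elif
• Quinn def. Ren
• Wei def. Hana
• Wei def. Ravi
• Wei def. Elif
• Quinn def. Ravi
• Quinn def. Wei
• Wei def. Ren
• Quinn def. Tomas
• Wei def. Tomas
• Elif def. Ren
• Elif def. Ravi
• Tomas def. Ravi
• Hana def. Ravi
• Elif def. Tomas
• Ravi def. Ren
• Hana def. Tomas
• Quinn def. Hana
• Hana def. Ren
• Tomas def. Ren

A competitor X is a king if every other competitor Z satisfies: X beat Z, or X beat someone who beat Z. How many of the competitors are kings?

Ravi cannot reach Tomas, Hana, Quinn, Wei, Elif in two steps.
Tomas cannot reach Hana, Quinn, Wei, Elif in two steps.
Ren cannot reach Ravi, Tomas, Hana, Quinn, Wei, Elif in two steps.
Hana cannot reach Quinn, Wei, Elif in two steps.
Quinn reaches everyone (king).
Wei cannot reach Quinn in two steps.
Elif cannot reach Quinn, Wei in two steps.
Kings: Quinn — 1.

1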